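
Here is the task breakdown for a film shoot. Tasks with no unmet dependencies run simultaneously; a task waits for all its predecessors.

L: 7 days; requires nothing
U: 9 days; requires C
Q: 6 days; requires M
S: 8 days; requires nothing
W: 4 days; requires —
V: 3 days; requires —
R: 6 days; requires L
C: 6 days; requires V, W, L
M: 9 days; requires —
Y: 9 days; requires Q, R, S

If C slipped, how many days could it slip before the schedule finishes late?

2

The longest chain is M→Q→Y = 9+6+9 = 24; overall finish 24 days.
C finishes as early as 13 and must finish by 15.
So C can slip 15 − 13 = 2 days.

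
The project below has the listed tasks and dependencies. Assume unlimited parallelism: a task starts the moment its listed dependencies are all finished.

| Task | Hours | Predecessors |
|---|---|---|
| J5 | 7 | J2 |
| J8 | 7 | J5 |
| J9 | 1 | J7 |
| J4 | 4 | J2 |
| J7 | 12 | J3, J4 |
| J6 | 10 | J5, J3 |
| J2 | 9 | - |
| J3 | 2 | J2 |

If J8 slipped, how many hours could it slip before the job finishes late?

3

The longest chain is J2→J4→J7→J9 = 9+4+12+1 = 26; overall finish 26 hours.
J8 finishes as early as 23 and must finish by 26.
So J8 can slip 26 − 23 = 3 hours.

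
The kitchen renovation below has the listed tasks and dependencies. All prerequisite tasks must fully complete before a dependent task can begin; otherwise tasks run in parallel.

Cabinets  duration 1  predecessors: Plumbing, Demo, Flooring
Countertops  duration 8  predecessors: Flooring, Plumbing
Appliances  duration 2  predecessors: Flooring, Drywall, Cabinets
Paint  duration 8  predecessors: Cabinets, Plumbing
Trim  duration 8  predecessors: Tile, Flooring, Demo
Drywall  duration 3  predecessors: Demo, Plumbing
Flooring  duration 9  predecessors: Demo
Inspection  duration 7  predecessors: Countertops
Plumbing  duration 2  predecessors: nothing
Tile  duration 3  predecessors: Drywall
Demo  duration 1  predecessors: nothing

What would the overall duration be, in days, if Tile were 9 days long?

The binding path is Demo→Flooring→Countertops→Inspection = 1+9+8+7 = 25; finish at 25 days.
Tile has 9 days of float (longest path through it is 16).
The critical path is still Demo→Flooring→Countertops→Inspection; finish is now 25 days.

25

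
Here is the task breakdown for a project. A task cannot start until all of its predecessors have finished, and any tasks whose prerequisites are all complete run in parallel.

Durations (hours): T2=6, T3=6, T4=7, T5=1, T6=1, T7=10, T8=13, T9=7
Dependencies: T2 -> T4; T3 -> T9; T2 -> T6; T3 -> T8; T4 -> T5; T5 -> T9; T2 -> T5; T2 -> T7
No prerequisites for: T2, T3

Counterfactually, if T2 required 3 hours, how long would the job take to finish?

As given, the longest chain is T2→T4→T5→T9 = 6+7+1+7 = 21, so the finish is 21 hours.
T2 lies on that path, so at 3 hours the path becomes 18 hours.
New critical path: T3→T8 = 6+13 = 19 ⇒ 19 hours.

19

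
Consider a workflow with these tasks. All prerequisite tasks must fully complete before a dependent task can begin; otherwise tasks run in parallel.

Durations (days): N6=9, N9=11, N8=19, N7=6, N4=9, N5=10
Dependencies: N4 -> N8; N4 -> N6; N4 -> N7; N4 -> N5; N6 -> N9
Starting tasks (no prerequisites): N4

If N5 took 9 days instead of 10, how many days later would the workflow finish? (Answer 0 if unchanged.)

Critical path before the change: N4→N6→N9 = 9+9+11 = 29 giving 29 days.
N5 has 10 days of float (longest path through it is 19).
The critical path is still N4→N6→N9; finish is now 29 days.
Change in finish: 29 − 29 = +0 days.

0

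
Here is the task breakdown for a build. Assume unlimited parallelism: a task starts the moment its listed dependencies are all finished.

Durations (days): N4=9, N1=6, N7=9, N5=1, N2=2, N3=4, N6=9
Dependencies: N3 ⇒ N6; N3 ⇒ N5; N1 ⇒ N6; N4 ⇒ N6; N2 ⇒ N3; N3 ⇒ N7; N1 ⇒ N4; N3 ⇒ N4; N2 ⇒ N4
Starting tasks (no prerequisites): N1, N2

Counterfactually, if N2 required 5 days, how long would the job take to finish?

As given, the longest chain is N2→N3→N4→N6 = 2+4+9+9 = 24, so the finish is 24 days.
N2 lies on that path, so at 5 days the path becomes 27 days.
The critical path is still N2→N3→N4→N6; finish is now 27 days.

27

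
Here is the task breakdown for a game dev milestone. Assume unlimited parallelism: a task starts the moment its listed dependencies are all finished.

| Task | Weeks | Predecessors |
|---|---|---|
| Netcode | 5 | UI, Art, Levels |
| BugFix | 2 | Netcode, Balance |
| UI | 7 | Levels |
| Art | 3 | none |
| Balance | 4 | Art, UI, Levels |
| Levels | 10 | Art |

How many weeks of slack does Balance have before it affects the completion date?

Art→Levels→UI→Netcode→BugFix = 3+10+7+5+2 = 27 sets the makespan at 27 weeks.
Balance finishes as early as 24 and must finish by 25.
Float = 27 − 26 = 1.

1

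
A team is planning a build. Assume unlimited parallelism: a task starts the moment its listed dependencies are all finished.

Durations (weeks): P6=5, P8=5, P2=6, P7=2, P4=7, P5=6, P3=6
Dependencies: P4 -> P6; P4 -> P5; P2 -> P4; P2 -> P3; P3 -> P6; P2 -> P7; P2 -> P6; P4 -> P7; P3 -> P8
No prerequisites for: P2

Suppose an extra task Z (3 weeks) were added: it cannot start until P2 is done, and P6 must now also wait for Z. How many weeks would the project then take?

19

Originally the project takes 19 weeks.
With Z inserted, P6 now waits for max(P4, P2, P3, Z).
New critical path: P2→P4→P5 = 6+7+6 = 19 ⇒ 19 weeks.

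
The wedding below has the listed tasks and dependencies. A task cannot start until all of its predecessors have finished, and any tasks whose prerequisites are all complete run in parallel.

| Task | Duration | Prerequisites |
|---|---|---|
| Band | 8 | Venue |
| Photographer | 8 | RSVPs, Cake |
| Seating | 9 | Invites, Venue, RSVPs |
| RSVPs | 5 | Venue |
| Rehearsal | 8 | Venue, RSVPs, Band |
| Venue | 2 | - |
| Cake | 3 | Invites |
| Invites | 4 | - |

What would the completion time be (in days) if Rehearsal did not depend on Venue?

Original critical path: Venue→Band→Rehearsal = 2+8+8 = 18 ⇒ 18 days.
Dropping Venue→Rehearsal doesn't change Rehearsal's earliest start (10); another predecessor still binds.
New critical path: Venue→Band→Rehearsal = 2+8+8 = 18 ⇒ 18 days.

18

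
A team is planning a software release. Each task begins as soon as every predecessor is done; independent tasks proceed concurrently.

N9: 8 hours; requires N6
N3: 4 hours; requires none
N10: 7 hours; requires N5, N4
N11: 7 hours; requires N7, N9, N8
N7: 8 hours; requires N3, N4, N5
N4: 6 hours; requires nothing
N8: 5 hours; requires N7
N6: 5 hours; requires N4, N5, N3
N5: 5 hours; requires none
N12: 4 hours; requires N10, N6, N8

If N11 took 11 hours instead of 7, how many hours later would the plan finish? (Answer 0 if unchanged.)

4

As given, the longest chain is N4→N6→N9→N11 = 6+5+8+7 = 26, so the finish is 26 hours.
N11 is on the critical path; changing it to 11 makes that path 30 hours.
That remains the longest chain; total 30 hours.
Change in finish: 30 − 26 = +4 hours.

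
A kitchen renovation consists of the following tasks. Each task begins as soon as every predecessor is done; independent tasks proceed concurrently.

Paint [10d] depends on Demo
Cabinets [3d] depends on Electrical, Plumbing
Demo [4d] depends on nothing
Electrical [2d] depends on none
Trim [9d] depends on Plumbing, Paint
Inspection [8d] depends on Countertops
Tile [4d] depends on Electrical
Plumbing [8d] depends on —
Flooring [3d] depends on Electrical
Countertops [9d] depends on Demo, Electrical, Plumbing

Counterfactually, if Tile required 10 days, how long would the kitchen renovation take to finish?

As given, the longest chain is Plumbing→Countertops→Inspection = 8+9+8 = 25, so the finish is 25 days.
The longest path through Tile is only 6 days, so Tile has float 19.
No other chain overtakes it, so the finish is 25 days.

25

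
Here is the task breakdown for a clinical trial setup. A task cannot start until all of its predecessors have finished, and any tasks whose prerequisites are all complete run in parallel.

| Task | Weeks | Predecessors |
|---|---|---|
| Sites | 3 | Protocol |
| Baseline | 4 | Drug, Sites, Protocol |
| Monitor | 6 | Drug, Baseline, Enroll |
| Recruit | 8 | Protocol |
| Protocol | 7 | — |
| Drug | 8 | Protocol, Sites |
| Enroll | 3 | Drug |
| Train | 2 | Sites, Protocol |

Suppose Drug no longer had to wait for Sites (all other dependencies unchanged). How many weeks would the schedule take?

25

With the dependency in place, Protocol→Sites→Drug→Baseline→Monitor = 7+3+8+4+6 = 28 sets the finish at 28 weeks.
Without Sites→Drug, Drug's earliest start moves from 10 to 7.
The longest chain is now Protocol→Drug→Baseline→Monitor = 7+8+4+6 = 25, so the schedule takes 25 weeks.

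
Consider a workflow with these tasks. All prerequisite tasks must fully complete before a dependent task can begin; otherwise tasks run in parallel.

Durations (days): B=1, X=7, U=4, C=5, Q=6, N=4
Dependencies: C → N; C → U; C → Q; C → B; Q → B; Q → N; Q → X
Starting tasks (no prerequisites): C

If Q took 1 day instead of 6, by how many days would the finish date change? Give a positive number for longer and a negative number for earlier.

Critical path before the change: C→Q→X = 5+6+7 = 18 giving 18 days.
Q lies on that path, so at 1 day the path becomes 13 days.
No other chain overtakes it, so the finish is 13 days.
Change in finish: 13 − 18 = -5 days.

-5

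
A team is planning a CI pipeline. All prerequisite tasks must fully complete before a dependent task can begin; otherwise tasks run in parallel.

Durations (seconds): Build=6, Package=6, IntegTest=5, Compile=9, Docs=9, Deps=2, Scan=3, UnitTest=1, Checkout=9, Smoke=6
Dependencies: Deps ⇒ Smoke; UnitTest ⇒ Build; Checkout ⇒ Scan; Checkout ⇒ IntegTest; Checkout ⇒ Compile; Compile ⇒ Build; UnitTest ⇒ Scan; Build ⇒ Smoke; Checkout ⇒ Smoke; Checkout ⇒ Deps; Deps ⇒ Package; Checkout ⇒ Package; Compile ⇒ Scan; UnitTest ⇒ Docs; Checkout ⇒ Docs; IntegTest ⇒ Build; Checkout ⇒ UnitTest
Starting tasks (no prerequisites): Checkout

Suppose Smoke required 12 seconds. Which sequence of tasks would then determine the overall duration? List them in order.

Checkout, Compile, Build, Smoke

Critical path before the change: Checkout→Compile→Build→Smoke = 9+9+6+6 = 30 giving 30 seconds.
Smoke is on the critical path; changing it to 12 makes that path 36 seconds.
No other chain overtakes it, so the finish is 36 seconds.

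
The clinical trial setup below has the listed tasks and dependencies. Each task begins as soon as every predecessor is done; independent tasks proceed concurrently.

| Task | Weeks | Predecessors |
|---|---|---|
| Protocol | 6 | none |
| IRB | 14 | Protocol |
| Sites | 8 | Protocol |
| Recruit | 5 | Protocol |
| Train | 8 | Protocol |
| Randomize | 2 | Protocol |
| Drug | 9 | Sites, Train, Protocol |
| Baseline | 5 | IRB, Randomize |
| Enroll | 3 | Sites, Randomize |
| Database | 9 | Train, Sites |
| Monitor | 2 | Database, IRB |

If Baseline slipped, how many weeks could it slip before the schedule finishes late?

0

The longest chain is Protocol→IRB→Baseline = 6+14+5 = 25; overall finish 25 weeks.
Baseline finishes as early as 25 and must finish by 25.
Float = 25 − 25 = 0.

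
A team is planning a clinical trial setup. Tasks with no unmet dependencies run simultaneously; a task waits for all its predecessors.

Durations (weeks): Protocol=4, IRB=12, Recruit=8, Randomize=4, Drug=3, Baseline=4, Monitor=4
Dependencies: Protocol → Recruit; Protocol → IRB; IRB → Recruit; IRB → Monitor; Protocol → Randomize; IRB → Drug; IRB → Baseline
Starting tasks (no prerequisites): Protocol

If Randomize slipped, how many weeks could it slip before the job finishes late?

Protocol→IRB→Recruit = 4+12+8 = 24 sets the makespan at 24 weeks.
Longest path through Randomize: 8 weeks (earliest finish 8, latest finish 24).
Slack of Randomize = 20 − 4 = 16 weeks.

16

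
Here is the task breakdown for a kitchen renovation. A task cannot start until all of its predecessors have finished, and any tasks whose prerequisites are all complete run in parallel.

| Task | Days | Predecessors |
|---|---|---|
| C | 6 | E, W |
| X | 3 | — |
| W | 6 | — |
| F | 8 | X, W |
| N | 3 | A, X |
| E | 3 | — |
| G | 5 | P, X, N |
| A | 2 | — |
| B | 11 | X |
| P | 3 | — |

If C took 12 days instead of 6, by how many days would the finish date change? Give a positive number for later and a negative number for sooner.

4

Actual critical path: W→F = 6+8 = 14 ⇒ 14 days.
C is off the critical path — its longest chain is 12 days, giving 2 of slack.
New critical path: W→C = 6+12 = 18 ⇒ 18 days.
Change in finish: 18 − 14 = +4 days.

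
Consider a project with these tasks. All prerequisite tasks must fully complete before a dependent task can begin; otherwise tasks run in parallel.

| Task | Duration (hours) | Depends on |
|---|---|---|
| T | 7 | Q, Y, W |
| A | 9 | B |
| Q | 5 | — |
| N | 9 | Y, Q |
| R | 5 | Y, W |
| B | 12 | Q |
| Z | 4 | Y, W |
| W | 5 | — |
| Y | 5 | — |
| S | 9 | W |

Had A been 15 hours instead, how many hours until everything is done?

32

Baseline: Q→B→A = 5+12+9 = 26 → 26 hours.
Since A is critical, the +6 change carries straight to that chain (now 32 hours).
No other chain overtakes it, so the finish is 32 hours.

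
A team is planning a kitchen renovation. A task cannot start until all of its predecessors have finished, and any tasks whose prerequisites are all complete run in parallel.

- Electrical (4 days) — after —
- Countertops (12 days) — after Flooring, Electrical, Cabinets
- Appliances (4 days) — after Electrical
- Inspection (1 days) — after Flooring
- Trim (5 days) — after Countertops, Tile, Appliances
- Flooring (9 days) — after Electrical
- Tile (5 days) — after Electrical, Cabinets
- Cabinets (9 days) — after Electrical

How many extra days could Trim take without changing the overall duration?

The longest chain is Electrical→Flooring→Countertops→Trim = 4+9+12+5 = 30; overall finish 30 days.
Longest path through Trim: 30 days (earliest finish 30, latest finish 30).
So Trim can slip 30 − 30 = 0 days.

0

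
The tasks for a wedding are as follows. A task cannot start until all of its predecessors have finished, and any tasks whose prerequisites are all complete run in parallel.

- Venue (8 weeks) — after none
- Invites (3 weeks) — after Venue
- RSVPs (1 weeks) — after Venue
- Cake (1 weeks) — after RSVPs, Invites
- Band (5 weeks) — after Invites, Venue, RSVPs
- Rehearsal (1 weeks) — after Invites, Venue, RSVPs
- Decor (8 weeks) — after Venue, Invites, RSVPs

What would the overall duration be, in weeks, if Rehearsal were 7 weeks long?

Actual critical path: Venue→Invites→Decor = 8+3+8 = 19 ⇒ 19 weeks.
The longest path through Rehearsal is only 12 weeks, so Rehearsal has float 7.
That remains the longest chain; total 19 weeks.

19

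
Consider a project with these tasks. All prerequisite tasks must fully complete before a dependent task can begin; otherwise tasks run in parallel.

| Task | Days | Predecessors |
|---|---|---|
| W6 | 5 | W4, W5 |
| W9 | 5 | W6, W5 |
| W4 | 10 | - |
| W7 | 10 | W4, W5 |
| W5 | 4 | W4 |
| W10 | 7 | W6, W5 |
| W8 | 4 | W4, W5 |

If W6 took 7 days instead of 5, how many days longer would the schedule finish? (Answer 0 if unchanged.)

2

The binding path is W4→W5→W6→W10 = 10+4+5+7 = 26; finish at 26 days.
W6 lies on that path, so at 7 days the path becomes 28 days.
No other chain overtakes it, so the finish is 28 days.
Change in finish: 28 − 26 = +2 days.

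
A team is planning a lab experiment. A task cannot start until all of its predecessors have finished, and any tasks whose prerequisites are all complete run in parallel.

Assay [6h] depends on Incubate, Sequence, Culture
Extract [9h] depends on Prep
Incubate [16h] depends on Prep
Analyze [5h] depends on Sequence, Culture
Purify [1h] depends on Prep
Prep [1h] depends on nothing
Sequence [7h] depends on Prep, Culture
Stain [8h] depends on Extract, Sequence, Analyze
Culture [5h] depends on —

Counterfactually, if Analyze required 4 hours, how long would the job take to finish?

Critical path before the change: Culture→Sequence→Analyze→Stain = 5+7+5+8 = 25 giving 25 hours.
Analyze is on the critical path; changing it to 4 makes that path 24 hours.
The critical path is still Culture→Sequence→Analyze→Stain; finish is now 24 hours.

24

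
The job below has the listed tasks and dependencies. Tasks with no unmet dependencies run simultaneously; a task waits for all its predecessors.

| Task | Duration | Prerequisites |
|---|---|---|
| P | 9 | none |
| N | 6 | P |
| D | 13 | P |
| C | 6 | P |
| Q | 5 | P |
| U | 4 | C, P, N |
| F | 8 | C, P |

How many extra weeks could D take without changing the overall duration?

The longest chain is P→C→F = 9+6+8 = 23; overall finish 23 weeks.
Longest path through D: 22 weeks (earliest finish 22, latest finish 23).
So D can slip 23 − 22 = 1 week.

1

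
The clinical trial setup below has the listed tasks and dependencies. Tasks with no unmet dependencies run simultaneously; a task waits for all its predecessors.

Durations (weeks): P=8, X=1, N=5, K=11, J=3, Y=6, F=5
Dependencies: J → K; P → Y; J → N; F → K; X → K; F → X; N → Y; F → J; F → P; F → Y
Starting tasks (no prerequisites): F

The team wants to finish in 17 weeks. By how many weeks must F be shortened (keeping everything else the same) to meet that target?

Current finish: 19 weeks; target: 17.
F is on every critical path, so each week cut from F cuts the finish by one (this holds down to a finish of 15).
Need 19 − 17 = 2 weeks off F → F becomes 3 weeks, finish becomes 17.

2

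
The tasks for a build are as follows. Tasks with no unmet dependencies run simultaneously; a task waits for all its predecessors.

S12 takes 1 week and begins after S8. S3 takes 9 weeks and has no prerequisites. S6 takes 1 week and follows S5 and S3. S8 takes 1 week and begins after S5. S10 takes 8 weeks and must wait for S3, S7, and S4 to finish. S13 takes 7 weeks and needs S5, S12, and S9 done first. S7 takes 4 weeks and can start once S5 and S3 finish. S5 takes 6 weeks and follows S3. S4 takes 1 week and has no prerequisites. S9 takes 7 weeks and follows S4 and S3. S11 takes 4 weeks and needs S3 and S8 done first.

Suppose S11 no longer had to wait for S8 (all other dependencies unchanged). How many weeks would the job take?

With the dependency in place, S3→S5→S7→S10 = 9+6+4+8 = 27 sets the finish at 27 weeks.
Without S8→S11, S11's earliest start moves from 16 to 9.
The longest chain is now S3→S5→S7→S10 = 9+6+4+8 = 27, so the job takes 27 weeks.

27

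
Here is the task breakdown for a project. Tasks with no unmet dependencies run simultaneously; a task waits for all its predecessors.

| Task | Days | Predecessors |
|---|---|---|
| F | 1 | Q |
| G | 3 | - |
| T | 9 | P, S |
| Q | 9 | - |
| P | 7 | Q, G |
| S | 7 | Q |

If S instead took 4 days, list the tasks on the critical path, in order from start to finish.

Q, P, T

Critical path before the change: Q→S→T = 9+7+9 = 25 giving 25 days.
Since S is critical, the -3 change carries straight to that chain (now 22 days).
New critical path: Q→P→T = 9+7+9 = 25 ⇒ 25 days.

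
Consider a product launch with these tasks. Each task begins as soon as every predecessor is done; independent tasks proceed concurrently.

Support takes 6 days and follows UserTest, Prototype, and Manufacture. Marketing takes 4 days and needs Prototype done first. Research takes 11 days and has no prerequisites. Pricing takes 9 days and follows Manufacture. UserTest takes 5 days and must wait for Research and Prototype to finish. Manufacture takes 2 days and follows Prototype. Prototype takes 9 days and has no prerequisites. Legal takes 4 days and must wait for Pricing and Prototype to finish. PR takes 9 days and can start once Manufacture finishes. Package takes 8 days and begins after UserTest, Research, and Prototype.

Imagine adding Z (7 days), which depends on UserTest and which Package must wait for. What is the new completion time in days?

Originally the plan takes 24 days.
With Z inserted, Package now waits for max(UserTest, Research, Prototype, Z).
New critical path: Research→UserTest→Z→Package = 11+5+7+8 = 31 ⇒ 31 days.

31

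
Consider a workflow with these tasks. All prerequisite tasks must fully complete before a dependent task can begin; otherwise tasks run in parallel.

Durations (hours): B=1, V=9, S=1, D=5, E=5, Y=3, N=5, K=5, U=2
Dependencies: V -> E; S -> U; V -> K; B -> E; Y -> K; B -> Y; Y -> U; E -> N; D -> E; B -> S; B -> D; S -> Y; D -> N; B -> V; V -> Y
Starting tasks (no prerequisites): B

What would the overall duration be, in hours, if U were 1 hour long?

The binding path is B→V→E→N = 1+9+5+5 = 20; finish at 20 hours.
The longest path through U is only 15 hours, so U has float 5.
That remains the longest chain; total 20 hours.

20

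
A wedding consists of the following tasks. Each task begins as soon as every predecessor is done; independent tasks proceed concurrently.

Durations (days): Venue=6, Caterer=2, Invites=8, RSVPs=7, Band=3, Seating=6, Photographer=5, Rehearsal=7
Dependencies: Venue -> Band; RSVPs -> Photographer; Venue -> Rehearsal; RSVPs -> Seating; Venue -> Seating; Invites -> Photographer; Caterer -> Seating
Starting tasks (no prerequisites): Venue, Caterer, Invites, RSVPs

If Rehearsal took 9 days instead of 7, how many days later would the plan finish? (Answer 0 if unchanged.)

Baseline: Venue→Rehearsal = 6+7 = 13 → 13 days.
Rehearsal is on the critical path; changing it to 9 makes that path 15 days.
That remains the longest chain; total 15 days.
Change in finish: 15 − 13 = +2 days.

2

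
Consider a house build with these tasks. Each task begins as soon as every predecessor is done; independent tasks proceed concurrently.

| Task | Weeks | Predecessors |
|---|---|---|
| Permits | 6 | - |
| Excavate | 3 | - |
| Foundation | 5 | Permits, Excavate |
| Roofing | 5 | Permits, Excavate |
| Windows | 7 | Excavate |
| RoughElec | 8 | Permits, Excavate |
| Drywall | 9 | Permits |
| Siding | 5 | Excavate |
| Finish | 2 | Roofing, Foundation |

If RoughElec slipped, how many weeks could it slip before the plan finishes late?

The longest chain is Permits→Drywall = 6+9 = 15; overall finish 15 weeks.
RoughElec finishes as early as 14 and must finish by 15.
So RoughElec can slip 15 − 14 = 1 week.

1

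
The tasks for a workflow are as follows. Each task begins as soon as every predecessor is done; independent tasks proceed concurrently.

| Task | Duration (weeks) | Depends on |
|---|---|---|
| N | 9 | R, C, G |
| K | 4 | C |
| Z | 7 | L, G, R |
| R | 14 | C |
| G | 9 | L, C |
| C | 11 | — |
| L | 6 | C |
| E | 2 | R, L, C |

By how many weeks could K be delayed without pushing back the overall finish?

20

C→L→G→N = 11+6+9+9 = 35 sets the makespan at 35 weeks.
Longest path through K: 15 weeks (earliest finish 15, latest finish 35).
So K can slip 35 − 15 = 20 weeks.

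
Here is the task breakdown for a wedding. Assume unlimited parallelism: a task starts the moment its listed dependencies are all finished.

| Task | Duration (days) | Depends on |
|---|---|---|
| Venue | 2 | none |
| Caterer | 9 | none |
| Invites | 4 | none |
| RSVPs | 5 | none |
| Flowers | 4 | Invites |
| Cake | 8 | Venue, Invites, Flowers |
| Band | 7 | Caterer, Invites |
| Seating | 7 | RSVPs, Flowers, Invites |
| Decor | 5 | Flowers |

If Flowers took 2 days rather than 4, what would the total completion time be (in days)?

Critical path before the change: Invites→Flowers→Cake = 4+4+8 = 16 giving 16 days.
Flowers is on the critical path; changing it to 2 makes that path 14 days.
The binding chain switches to Caterer→Band = 9+7 = 16; finish 16 days.

16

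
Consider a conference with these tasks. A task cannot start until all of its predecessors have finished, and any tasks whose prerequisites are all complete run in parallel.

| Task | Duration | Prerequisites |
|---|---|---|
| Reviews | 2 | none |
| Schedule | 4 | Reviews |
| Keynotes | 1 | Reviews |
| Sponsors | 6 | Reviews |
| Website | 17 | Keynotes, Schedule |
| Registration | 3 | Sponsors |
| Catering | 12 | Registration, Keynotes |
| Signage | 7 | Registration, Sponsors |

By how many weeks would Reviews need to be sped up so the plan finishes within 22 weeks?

Current finish: 23 weeks; target: 22.
Reviews is on every critical path, so each week cut from Reviews cuts the finish by one (this holds down to a finish of 22).
Need 23 − 22 = 1 week off Reviews → Reviews becomes 1 week, finish becomes 22.

1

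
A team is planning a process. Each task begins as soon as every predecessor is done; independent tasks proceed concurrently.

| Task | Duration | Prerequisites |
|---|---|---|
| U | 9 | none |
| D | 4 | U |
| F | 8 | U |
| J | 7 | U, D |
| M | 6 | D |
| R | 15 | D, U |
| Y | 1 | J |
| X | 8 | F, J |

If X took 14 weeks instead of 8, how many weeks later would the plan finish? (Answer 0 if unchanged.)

6

Critical path before the change: U→D→J→X = 9+4+7+8 = 28 giving 28 weeks.
Since X is critical, the +6 change carries straight to that chain (now 34 weeks).
That remains the longest chain; total 34 weeks.
Change in finish: 34 − 28 = +6 weeks.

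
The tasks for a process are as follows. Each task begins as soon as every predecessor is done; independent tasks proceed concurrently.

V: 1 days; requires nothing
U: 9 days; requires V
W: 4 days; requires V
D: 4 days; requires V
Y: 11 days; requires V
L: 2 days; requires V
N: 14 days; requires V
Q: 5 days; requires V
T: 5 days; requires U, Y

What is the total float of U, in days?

The longest chain is V→Y→T = 1+11+5 = 17; overall finish 17 days.
Longest path through U: 15 days (earliest finish 10, latest finish 12).
Float = 17 − 15 = 2.

2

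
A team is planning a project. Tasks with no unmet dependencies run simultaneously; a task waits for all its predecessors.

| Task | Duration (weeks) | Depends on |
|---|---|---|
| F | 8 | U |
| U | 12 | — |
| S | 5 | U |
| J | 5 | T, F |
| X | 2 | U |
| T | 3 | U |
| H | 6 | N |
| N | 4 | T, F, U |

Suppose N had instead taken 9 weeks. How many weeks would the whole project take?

35

Baseline: U→F→N→H = 12+8+4+6 = 30 → 30 weeks.
Since N is critical, the +5 change carries straight to that chain (now 35 weeks).
That remains the longest chain; total 35 weeks.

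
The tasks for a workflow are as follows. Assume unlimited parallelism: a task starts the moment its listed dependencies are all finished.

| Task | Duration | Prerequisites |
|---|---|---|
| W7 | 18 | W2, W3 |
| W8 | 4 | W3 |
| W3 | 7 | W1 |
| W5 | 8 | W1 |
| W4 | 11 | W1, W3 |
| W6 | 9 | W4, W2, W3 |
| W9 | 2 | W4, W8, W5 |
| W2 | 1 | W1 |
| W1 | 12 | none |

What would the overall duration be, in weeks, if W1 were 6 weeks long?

As given, the longest chain is W1→W3→W4→W6 = 12+7+11+9 = 39, so the finish is 39 weeks.
W1 is on the critical path; changing it to 6 makes that path 33 weeks.
The critical path is still W1→W3→W4→W6; finish is now 33 weeks.

33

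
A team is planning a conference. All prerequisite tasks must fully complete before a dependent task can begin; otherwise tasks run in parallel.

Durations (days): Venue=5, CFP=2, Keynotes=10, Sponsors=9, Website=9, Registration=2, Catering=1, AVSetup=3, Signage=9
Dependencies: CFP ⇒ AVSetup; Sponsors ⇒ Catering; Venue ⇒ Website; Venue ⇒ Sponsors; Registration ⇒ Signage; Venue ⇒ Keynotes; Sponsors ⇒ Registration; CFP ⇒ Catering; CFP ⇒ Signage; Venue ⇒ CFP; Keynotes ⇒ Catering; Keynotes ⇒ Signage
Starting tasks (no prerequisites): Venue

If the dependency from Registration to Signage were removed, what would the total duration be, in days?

24

Original critical path: Venue→Sponsors→Registration→Signage = 5+9+2+9 = 25 ⇒ 25 days.
Without Registration→Signage, Signage's earliest start moves from 16 to 15.
New critical path: Venue→Keynotes→Signage = 5+10+9 = 24 ⇒ 24 days.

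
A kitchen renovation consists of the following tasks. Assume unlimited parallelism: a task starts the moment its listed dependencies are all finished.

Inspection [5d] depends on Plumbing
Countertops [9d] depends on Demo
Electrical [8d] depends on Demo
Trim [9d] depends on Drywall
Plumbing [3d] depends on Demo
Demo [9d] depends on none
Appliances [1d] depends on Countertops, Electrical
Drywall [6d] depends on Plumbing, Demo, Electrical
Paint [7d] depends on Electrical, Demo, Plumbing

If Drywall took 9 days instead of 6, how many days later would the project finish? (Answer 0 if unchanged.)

3

The binding path is Demo→Electrical→Drywall→Trim = 9+8+6+9 = 32; finish at 32 days.
Since Drywall is critical, the +3 change carries straight to that chain (now 35 days).
The critical path is still Demo→Electrical→Drywall→Trim; finish is now 35 days.
Change in finish: 35 − 32 = +3 days.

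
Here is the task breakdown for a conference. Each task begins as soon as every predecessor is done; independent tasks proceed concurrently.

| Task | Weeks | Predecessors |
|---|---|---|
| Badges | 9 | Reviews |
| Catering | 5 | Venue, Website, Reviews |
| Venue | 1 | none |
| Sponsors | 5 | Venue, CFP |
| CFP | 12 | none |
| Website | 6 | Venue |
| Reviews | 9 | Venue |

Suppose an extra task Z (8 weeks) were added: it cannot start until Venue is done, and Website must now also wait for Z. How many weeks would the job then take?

Originally the job takes 19 weeks.
With Z inserted, Website now waits for max(Venue, Z).
New critical path: Venue→Z→Website→Catering = 1+8+6+5 = 20 ⇒ 20 weeks.

20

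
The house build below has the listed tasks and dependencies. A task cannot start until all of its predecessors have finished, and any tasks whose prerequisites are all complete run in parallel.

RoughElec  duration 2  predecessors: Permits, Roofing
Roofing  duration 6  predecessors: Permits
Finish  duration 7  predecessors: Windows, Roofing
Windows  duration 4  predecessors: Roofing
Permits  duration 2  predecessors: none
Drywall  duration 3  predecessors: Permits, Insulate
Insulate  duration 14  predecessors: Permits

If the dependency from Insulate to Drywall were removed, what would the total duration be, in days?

Before: longest chain Permits→Roofing→Windows→Finish = 2+6+4+7 = 19, finish 19.
Without Insulate→Drywall, Drywall's earliest start moves from 16 to 2.
The longest chain is now Permits→Roofing→Windows→Finish = 2+6+4+7 = 19, so the schedule takes 19 days.

19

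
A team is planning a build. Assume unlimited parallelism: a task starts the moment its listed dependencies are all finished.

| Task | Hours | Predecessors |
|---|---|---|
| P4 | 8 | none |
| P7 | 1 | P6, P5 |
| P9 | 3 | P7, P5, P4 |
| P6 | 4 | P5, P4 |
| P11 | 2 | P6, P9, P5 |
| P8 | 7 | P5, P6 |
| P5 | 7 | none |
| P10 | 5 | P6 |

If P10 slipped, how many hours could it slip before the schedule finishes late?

2

Critical path: P4→P6→P8 = 8+4+7 = 19, so the finish is 19 hours.
Longest path through P10: 17 hours (earliest finish 17, latest finish 19).
So P10 can slip 19 − 17 = 2 hours.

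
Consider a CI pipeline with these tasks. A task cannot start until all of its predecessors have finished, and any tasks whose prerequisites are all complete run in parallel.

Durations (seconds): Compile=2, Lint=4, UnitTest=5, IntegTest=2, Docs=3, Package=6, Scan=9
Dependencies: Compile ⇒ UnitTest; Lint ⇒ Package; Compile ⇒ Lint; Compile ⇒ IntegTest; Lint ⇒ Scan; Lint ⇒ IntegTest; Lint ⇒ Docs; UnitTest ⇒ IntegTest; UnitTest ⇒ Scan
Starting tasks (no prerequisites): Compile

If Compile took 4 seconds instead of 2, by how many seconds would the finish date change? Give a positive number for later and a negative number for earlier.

As given, the longest chain is Compile→UnitTest→Scan = 2+5+9 = 16, so the finish is 16 seconds.
Since Compile is critical, the +2 change carries straight to that chain (now 18 seconds).
The critical path is still Compile→UnitTest→Scan; finish is now 18 seconds.
Change in finish: 18 − 16 = +2 seconds.

2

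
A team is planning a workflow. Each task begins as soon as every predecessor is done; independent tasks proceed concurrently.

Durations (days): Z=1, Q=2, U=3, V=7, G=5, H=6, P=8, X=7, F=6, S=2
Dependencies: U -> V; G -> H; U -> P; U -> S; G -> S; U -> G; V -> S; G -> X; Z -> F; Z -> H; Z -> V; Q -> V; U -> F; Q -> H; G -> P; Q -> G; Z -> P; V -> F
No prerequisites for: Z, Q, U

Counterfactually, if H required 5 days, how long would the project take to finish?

Critical path before the change: U→V→F = 3+7+6 = 16 giving 16 days.
H has 2 days of float (longest path through it is 14).
The critical path is still U→V→F; finish is now 16 days.

16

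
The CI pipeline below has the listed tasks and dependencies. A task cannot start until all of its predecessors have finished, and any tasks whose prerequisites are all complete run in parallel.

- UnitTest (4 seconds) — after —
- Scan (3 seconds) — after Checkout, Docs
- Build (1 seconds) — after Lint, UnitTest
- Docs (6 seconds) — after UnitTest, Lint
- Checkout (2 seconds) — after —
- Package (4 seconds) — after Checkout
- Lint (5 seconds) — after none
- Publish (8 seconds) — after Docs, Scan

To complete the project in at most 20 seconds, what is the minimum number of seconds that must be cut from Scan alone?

Current finish: 22 seconds; target: 20.
Scan is on every critical path, so each second cut from Scan cuts the finish by one (this holds down to a finish of 20).
Need 22 − 20 = 2 seconds off Scan → Scan becomes 1 second, finish becomes 20.

2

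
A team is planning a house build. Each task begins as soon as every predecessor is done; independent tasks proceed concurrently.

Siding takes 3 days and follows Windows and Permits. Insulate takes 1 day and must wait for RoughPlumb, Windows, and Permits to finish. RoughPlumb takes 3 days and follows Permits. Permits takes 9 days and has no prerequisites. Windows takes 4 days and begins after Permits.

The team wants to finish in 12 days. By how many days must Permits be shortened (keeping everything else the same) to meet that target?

4

Current finish: 16 days; target: 12.
Permits is on every critical path, so each day cut from Permits cuts the finish by one (this holds down to a finish of 8).
Need 16 − 12 = 4 days off Permits → Permits becomes 5 days, finish becomes 12.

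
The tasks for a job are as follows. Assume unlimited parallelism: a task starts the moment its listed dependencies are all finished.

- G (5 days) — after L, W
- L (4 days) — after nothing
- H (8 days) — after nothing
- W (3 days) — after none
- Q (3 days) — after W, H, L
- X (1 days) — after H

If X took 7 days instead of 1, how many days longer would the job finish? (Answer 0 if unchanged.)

Critical path before the change: H→Q = 8+3 = 11 giving 11 days.
The longest path through X is only 9 days, so X has float 2.
Now H→X = 8+7 = 15 is longest, so the finish becomes 15 days.
Change in finish: 15 − 11 = +4 days.

4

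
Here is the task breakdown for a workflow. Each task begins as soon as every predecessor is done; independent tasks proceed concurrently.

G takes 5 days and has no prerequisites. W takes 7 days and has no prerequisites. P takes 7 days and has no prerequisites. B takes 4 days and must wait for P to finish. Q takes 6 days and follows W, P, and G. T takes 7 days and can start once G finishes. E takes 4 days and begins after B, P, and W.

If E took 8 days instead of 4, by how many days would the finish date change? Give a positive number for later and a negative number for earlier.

Critical path before the change: P→B→E = 7+4+4 = 15 giving 15 days.
E is on the critical path; changing it to 8 makes that path 19 days.
The critical path is still P→B→E; finish is now 19 days.
Change in finish: 19 − 15 = +4 days.

4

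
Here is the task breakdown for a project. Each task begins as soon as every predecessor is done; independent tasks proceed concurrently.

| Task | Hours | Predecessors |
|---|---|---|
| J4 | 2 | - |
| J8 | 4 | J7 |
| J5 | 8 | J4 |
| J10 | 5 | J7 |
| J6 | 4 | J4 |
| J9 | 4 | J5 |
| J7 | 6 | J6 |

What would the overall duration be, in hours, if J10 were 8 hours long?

Critical path before the change: J4→J6→J7→J10 = 2+4+6+5 = 17 giving 17 hours.
Since J10 is critical, the +3 change carries straight to that chain (now 20 hours).
That remains the longest chain; total 20 hours.

20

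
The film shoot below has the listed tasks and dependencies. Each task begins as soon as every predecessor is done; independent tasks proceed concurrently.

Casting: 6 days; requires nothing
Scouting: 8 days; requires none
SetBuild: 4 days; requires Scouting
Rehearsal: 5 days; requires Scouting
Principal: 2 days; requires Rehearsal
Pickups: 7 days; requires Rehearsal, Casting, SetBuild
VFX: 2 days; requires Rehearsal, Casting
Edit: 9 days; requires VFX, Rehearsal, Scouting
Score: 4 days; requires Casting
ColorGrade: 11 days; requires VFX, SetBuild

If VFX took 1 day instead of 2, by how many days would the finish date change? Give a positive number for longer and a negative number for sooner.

Critical path before the change: Scouting→Rehearsal→VFX→ColorGrade = 8+5+2+11 = 26 giving 26 days.
VFX is on the critical path; changing it to 1 makes that path 25 days.
No other chain overtakes it, so the finish is 25 days.
Change in finish: 25 − 26 = -1 days.

-1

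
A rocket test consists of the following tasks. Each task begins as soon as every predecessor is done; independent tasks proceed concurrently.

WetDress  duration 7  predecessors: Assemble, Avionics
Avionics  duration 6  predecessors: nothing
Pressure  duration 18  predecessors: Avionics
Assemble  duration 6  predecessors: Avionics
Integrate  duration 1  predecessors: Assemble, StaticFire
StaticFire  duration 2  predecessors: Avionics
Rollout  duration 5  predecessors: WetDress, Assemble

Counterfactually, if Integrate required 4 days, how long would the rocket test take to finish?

24

Critical path before the change: Avionics→Assemble→WetDress→Rollout = 6+6+7+5 = 24 giving 24 days.
The longest path through Integrate is only 13 days, so Integrate has float 11.
No other chain overtakes it, so the finish is 24 days.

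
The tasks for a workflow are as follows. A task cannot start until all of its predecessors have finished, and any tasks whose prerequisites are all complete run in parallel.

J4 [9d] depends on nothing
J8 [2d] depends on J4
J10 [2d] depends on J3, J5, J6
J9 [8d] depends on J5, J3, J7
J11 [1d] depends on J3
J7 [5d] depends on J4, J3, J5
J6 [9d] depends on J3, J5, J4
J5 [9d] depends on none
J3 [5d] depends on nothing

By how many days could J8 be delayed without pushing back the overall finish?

J4→J7→J9 = 9+5+8 = 22 sets the makespan at 22 days.
J8 finishes as early as 11 and must finish by 22.
So J8 can slip 22 − 11 = 11 days.

11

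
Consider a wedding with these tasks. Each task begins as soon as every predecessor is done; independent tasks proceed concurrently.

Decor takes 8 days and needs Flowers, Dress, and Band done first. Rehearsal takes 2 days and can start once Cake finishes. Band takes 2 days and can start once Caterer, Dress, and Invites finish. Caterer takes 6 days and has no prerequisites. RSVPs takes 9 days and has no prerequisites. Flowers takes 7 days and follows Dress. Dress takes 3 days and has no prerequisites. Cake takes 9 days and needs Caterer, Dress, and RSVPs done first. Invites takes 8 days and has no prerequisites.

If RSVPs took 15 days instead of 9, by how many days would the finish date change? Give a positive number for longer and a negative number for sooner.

The binding path is RSVPs→Cake→Rehearsal = 9+9+2 = 20; finish at 20 days.
RSVPs lies on that path, so at 15 days the path becomes 26 days.
That remains the longest chain; total 26 days.
Change in finish: 26 − 20 = +6 days.

6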